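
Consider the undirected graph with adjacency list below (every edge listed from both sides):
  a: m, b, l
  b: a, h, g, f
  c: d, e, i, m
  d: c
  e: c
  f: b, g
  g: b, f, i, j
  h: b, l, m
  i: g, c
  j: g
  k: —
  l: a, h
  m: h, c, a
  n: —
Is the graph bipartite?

The cycle b-f-g-b has length 3, which is odd, so the graph is not bipartite.

No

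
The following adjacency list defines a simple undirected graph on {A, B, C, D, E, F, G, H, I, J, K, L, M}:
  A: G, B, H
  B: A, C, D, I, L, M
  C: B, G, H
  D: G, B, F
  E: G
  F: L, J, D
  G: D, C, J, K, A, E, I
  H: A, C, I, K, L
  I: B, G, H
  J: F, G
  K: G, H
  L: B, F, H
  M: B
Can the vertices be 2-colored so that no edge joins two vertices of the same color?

Yes

Color {B, F, G, H} black and {A, C, D, E, I, J, K, L, M} white. No edge joins two same-colored vertices, so the graph is bipartite.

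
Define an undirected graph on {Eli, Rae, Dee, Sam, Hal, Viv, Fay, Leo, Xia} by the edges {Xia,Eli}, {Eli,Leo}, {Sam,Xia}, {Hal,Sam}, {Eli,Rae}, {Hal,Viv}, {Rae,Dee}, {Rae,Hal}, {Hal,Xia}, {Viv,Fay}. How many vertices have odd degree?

6

Degrees: Eli:3, Rae:3, Dee:1, Sam:2, Hal:4, Viv:2, Fay:1, Leo:1, Xia:3
Odd-degree vertices: Eli, Rae, Dee, Fay, Leo, Xia.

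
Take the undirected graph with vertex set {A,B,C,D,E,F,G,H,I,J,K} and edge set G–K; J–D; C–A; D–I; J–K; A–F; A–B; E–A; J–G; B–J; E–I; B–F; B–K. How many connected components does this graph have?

2

Component: {H}
Component: {A, B, C, D, E, F, G, I, J, K}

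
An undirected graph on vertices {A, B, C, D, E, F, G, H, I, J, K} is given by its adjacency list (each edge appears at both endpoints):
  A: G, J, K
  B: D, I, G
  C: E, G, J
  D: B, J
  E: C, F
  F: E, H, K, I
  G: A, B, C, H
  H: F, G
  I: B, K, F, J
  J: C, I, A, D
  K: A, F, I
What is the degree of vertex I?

4

Neighbors of I: B, F, J, K.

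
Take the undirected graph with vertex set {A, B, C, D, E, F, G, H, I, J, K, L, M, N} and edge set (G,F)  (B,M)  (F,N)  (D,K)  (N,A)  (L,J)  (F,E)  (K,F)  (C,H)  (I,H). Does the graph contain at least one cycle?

No

|V| = 14, |E| = 10, number of components = 4.
Since 10 = 14 - 4, the graph is a forest and contains no cycle.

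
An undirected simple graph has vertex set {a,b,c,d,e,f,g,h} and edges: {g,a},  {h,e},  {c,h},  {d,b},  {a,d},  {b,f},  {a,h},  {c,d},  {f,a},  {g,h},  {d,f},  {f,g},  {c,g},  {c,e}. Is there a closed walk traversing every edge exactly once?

Degrees: a:4, b:2, c:4, d:4, e:2, f:4, g:4, h:4
All degrees are even and the non-isolated vertices are connected — an Eulerian circuit exists.

Yes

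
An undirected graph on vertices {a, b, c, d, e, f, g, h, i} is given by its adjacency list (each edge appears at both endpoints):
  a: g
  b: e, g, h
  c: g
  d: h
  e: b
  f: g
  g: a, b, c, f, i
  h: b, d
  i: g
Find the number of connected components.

Component: {a, b, c, d, e, f, g, h, i}

1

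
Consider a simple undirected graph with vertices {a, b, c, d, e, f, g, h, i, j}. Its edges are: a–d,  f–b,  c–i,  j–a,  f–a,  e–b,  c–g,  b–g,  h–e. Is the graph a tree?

Yes

|V| = 10, |E| = 9.
It is connected with exactly 9 edges, hence acyclic — it is a tree.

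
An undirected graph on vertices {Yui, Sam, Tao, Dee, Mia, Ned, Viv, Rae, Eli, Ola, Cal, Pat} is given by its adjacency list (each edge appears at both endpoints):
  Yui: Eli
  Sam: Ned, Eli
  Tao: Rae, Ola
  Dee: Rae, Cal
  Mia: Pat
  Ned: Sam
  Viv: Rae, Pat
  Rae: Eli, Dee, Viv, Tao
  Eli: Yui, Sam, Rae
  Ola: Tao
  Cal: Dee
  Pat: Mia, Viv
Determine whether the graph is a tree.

|V| = 12, |E| = 11.
It is connected with exactly 11 edges, hence acyclic — it is a tree.

Yes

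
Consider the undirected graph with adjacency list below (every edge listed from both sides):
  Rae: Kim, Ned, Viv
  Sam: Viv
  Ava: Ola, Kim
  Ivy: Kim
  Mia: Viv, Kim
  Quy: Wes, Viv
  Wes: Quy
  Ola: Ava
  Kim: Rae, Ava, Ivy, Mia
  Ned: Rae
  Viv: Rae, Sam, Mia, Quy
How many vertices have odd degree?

Degrees: Rae:3, Sam:1, Ava:2, Ivy:1, Mia:2, Quy:2, Wes:1, Ola:1, Kim:4, Ned:1, Viv:4
Odd-degree vertices: Rae, Sam, Ivy, Wes, Ola, Ned.

6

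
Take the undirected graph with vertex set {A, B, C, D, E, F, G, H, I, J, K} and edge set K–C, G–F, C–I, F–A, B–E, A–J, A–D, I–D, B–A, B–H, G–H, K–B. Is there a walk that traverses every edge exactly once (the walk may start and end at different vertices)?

Degrees: A:4, B:4, C:2, D:2, E:1, F:2, G:2, H:2, I:2, J:1, K:2
Odd-degree vertices: E, J (2 total).
With 2 odd-degree vertices and all edges in one connected piece, an Eulerian trail exists (from E to J).

Yes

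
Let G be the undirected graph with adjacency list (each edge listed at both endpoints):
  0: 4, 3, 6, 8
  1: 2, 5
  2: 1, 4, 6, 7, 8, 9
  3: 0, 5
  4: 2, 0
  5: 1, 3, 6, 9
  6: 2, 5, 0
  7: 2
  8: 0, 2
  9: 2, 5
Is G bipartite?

Yes

Partition the vertices as {1, 3, 4, 6, 7, 8, 9} vs {0, 2, 5}. Each listed edge has one endpoint in each part, so the graph is bipartite.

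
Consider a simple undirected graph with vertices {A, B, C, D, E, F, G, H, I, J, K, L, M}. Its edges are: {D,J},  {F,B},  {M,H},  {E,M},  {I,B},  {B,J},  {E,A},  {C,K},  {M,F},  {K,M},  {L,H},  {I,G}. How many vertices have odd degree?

Degrees: A:1, B:3, C:1, D:1, E:2, F:2, G:1, H:2, I:2, J:2, K:2, L:1, M:4
Odd-degree vertices: A, B, C, D, G, L.

6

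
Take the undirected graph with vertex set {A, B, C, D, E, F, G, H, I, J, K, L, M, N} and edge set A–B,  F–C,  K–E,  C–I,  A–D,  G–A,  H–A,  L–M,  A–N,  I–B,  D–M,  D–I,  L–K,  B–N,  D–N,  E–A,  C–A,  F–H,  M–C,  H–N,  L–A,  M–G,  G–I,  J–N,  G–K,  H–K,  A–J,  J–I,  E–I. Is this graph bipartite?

H-A-N-H is an odd cycle (length 3), and a bipartite graph can contain only even cycles.

No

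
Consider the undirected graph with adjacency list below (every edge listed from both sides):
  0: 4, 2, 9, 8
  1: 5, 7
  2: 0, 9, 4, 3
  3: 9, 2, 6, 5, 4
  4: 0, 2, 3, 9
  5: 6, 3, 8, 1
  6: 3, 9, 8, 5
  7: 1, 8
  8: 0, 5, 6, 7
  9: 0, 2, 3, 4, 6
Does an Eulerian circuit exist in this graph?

Degrees: 0:4, 1:2, 2:4, 3:5, 4:4, 5:4, 6:4, 7:2, 8:4, 9:5
3, 9 have odd degree; an Eulerian circuit needs every degree to be even, so none exists.

No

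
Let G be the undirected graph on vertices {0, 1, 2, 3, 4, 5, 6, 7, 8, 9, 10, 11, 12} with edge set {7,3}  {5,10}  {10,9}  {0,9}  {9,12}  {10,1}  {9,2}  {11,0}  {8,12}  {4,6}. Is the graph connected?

No

Component: {3, 7}
Component: {4, 6}
Component: {0, 1, 2, 5, 8, 9, 10, 11, 12}
No edge joins these 3 groups, so the graph is disconnected.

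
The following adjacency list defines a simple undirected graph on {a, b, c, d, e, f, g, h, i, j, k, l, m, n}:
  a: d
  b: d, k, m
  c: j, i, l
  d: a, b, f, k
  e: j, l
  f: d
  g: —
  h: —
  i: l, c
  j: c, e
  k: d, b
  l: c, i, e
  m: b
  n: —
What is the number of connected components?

Component: {g}
Component: {h}
Component: {n}
Component: {c, e, i, j, l}
Component: {a, b, d, f, k, m}

5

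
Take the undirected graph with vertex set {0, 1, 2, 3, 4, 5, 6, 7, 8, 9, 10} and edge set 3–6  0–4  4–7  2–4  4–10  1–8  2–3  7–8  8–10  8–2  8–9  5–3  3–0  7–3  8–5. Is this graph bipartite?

Color {3, 4, 8} black and {0, 1, 2, 5, 6, 7, 9, 10} white. No edge joins two same-colored vertices, so the graph is bipartite.

Yes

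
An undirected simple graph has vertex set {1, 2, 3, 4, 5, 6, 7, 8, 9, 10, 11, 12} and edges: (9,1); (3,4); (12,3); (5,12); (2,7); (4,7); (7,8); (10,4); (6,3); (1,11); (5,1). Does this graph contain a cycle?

No

|V| = 12, |E| = 11, number of components = 1.
Since 11 = 12 - 1, the graph is a forest and contains no cycle.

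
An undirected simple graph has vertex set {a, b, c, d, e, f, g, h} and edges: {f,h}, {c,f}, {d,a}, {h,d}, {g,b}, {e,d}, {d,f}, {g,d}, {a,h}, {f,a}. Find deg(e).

Neighbors of e: d.

1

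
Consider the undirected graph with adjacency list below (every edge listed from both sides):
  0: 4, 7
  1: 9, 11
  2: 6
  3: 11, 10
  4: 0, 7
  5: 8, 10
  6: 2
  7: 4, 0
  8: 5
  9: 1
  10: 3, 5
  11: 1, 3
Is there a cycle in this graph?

Yes

The graph has 12 vertices, 10 edges, and 3 connected components.
Since 10 > 12 - 3, a cycle must exist; for instance 0-7-4-0.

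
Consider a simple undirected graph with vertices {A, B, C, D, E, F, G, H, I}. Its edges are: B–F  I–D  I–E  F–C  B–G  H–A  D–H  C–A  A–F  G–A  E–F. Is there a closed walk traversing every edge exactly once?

Yes

Degrees: A:4, B:2, C:2, D:2, E:2, F:4, G:2, H:2, I:2
Every vertex has even degree and the edges form a single connected piece, so an Eulerian circuit exists.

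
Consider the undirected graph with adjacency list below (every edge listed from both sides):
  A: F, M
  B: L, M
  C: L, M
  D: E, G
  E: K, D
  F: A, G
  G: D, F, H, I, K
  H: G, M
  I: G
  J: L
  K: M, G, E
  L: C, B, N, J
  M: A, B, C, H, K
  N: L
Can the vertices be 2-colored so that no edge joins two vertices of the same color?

No

The cycle A-F-G-H-M-A has length 5, which is odd, so the graph is not bipartite.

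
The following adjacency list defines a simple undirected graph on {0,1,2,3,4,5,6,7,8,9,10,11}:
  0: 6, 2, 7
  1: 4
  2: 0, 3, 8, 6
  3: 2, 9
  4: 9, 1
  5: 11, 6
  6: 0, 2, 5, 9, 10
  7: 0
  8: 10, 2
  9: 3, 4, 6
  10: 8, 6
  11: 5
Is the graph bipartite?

The cycle 0-2-6-0 has length 3, which is odd, so the graph is not bipartite.

No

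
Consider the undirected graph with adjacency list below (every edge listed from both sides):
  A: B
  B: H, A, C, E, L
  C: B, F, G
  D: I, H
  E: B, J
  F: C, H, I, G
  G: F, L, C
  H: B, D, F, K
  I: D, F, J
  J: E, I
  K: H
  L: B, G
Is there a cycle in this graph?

|V| = 12, |E| = 16, number of components = 1.
Since 16 > 12 - 1, a cycle must exist; for instance B-C-G-L-B.

Yes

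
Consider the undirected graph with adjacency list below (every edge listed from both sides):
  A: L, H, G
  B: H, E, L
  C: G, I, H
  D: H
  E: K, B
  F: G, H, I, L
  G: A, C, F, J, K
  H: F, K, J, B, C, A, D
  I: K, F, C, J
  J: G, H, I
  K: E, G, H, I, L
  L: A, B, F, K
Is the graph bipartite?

A valid 2-coloring puts {E, G, H, I, L} on one side and {A, B, C, D, F, J, K} on the other; every edge crosses between the two sides.

Yes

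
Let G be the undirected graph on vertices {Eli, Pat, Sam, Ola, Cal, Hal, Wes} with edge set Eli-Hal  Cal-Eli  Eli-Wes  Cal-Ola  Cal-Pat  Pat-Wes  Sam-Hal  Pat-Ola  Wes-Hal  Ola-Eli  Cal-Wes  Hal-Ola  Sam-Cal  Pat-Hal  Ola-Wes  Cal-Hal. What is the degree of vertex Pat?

4

Neighbors of Pat: Ola, Cal, Hal, Wes.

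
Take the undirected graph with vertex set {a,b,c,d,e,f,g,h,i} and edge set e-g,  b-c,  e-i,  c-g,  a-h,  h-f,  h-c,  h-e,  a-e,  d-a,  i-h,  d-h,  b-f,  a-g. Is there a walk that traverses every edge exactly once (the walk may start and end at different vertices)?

Yes

Degrees: a:4, b:2, c:3, d:2, e:4, f:2, g:3, h:6, i:2
Odd-degree vertices: c, g (2 total).
The non-isolated vertices are connected and exactly 2 have odd degree, so an Eulerian trail exists (from c to g).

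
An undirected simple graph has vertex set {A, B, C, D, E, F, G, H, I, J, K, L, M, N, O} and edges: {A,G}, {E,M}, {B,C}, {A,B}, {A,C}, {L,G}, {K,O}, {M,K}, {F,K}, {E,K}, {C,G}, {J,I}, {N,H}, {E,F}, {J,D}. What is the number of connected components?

4

Component: {H, N}
Component: {D, I, J}
Component: {A, B, C, G, L}
Component: {E, F, K, M, O}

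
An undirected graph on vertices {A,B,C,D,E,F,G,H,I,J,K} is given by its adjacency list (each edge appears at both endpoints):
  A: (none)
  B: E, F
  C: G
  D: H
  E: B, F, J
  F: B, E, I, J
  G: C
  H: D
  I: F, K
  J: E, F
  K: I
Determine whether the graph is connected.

Component: {A}
Component: {C, G}
Component: {D, H}
Component: {B, E, F, I, J, K}
No edge joins these 4 groups, so the graph is disconnected.

No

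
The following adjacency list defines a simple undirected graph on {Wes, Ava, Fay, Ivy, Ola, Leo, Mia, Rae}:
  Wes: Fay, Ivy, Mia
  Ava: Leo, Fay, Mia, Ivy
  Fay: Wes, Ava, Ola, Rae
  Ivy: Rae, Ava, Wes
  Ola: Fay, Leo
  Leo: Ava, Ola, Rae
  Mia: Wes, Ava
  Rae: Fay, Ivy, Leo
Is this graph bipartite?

Yes

Color {Fay, Ivy, Leo, Mia} black and {Wes, Ava, Ola, Rae} white. No edge joins two same-colored vertices, so the graph is bipartite.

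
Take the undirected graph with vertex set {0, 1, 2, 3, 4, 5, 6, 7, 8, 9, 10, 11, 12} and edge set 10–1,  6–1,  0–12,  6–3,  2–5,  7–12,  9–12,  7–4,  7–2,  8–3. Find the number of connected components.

Component: {11}
Component: {1, 3, 6, 8, 10}
Component: {0, 2, 4, 5, 7, 9, 12}

3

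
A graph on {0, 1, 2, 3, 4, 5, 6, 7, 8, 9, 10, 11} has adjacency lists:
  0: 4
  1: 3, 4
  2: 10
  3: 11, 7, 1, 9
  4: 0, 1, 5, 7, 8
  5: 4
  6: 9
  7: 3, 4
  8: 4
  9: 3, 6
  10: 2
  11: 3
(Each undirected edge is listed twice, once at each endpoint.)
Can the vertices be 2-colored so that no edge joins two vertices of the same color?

Color {3, 4, 6, 10} black and {0, 1, 2, 5, 7, 8, 9, 11} white. No edge joins two same-colored vertices, so the graph is bipartite.

Yes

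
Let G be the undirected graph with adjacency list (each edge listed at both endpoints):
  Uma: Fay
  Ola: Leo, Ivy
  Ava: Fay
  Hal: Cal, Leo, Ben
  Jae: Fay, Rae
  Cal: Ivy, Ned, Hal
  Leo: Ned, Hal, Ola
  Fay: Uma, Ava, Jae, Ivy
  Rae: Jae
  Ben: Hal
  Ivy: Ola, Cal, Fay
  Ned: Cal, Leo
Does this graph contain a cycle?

|V| = 12, |E| = 13, number of components = 1.
Since 13 > 12 - 1, a cycle must exist; for instance Ivy-Ola-Leo-Ned-Cal-Ivy.

Yes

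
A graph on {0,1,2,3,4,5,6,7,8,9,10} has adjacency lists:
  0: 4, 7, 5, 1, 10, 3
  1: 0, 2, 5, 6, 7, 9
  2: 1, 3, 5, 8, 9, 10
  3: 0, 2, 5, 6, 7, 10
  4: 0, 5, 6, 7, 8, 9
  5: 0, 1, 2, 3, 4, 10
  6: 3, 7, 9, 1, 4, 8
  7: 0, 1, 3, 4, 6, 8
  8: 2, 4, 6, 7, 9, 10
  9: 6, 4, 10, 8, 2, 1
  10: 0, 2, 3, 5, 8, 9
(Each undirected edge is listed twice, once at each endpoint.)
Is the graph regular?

Degrees: 0:6, 1:6, 2:6, 3:6, 4:6, 5:6, 6:6, 7:6, 8:6, 9:6, 10:6
Every vertex has degree 6, so the graph is 6-regular.

Yes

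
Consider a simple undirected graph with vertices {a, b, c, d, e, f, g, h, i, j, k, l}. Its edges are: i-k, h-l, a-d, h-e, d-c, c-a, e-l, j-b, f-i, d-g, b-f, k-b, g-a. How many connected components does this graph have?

Component: {e, h, l}
Component: {a, c, d, g}
Component: {b, f, i, j, k}

3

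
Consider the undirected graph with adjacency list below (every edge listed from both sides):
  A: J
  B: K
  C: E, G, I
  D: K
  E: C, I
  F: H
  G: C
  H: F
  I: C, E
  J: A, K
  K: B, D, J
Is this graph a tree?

The graph has 11 vertices and 9 edges.
It is not connected, so it is not a tree.

No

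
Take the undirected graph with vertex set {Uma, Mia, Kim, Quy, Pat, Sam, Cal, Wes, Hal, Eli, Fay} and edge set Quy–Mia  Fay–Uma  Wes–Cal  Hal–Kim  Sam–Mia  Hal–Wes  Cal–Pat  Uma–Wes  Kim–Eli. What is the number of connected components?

2

Component: {Mia, Quy, Sam}
Component: {Uma, Kim, Pat, Cal, Wes, Hal, Eli, Fay}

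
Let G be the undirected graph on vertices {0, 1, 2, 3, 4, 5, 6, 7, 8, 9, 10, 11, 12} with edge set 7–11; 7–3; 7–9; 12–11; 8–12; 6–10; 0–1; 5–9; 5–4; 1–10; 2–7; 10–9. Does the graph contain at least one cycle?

The graph has 13 vertices, 12 edges, and 1 connected component.
A forest on 13 vertices with 1 component has exactly 12 edges, which matches — so no cycle.

No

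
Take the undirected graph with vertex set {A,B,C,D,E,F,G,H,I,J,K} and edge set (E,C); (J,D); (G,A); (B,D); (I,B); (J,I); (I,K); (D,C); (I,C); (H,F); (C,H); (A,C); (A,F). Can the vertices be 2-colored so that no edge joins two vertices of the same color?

Color {B, C, F, G, J, K} black and {A, D, E, H, I} white. No edge joins two same-colored vertices, so the graph is bipartite.

Yes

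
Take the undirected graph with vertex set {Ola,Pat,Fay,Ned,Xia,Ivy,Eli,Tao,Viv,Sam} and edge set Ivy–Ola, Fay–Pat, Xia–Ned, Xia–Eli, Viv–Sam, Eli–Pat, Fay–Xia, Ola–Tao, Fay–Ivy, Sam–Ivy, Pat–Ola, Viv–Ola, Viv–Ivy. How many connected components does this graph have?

1

Component: {Ola, Pat, Fay, Ned, Xia, Ivy, Eli, Tao, Viv, Sam}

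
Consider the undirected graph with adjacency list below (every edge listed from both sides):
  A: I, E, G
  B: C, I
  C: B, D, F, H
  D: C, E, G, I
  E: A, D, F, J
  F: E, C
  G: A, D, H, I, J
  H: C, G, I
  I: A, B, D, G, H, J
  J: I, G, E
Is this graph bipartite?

No

I-G-J-I is an odd cycle (length 3), and a bipartite graph can contain only even cycles.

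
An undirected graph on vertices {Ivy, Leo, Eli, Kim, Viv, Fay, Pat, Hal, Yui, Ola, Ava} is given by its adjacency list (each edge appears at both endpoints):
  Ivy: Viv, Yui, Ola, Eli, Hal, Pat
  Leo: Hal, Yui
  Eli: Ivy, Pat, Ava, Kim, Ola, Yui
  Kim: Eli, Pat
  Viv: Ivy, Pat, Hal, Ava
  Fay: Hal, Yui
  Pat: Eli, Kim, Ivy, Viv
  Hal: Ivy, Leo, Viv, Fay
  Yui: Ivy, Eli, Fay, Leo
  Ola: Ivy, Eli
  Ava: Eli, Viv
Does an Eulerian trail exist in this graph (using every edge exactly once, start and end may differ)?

Yes

Degrees: Ivy:6, Leo:2, Eli:6, Kim:2, Viv:4, Fay:2, Pat:4, Hal:4, Yui:4, Ola:2, Ava:2
Odd-degree vertices: none (0 total).
With 0 odd-degree vertices and all edges in one connected piece, an Eulerian trail exists.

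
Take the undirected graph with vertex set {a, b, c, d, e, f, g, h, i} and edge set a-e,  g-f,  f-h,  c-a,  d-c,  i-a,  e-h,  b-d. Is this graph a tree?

The graph has 9 vertices and 8 edges.
It is connected with exactly 8 edges, hence acyclic — it is a tree.

Yes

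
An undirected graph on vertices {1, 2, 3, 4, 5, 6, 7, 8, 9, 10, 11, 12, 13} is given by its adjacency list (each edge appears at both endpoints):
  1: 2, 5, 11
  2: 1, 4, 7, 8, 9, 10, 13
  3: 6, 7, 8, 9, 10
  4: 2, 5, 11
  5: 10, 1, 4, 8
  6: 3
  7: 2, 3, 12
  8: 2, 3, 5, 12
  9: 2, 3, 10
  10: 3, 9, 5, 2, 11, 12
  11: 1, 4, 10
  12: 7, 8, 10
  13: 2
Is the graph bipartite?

The cycle 10-9-2-10 has length 3, which is odd, so the graph is not bipartite.

No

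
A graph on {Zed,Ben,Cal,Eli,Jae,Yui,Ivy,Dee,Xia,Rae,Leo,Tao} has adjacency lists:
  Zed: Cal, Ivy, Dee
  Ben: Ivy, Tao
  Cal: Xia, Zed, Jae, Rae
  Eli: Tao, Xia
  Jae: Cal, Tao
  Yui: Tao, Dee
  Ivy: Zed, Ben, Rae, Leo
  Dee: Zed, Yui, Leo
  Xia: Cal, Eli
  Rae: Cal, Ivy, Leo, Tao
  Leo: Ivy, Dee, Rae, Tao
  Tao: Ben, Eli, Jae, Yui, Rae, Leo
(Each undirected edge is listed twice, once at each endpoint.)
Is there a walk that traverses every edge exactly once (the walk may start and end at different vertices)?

Yes

Degrees: Zed:3, Ben:2, Cal:4, Eli:2, Jae:2, Yui:2, Ivy:4, Dee:3, Xia:2, Rae:4, Leo:4, Tao:6
Odd-degree vertices: Zed, Dee (2 total).
With 2 odd-degree vertices and all edges in one connected piece, an Eulerian trail exists (from Zed to Dee).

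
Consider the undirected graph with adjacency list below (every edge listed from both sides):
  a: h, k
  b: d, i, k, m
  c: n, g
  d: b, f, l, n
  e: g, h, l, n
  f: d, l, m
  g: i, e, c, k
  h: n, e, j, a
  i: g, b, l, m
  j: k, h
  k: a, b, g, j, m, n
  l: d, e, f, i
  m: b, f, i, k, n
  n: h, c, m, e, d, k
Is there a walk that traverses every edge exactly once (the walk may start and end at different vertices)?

Degrees: a:2, b:4, c:2, d:4, e:4, f:3, g:4, h:4, i:4, j:2, k:6, l:4, m:5, n:6
Odd-degree vertices: f, m (2 total).
The non-isolated vertices are connected and exactly 2 have odd degree, so an Eulerian trail exists (from f to m).

Yes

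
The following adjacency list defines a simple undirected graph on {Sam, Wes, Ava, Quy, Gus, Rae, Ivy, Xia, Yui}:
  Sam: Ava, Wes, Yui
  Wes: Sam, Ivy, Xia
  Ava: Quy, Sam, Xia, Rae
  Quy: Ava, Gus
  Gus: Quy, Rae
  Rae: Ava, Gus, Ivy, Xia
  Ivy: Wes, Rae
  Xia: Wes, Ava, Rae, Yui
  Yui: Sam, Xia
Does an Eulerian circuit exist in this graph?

Degrees: Sam:3, Wes:3, Ava:4, Quy:2, Gus:2, Rae:4, Ivy:2, Xia:4, Yui:2
Sam, Wes have odd degree; an Eulerian circuit needs every degree to be even, so none exists.

No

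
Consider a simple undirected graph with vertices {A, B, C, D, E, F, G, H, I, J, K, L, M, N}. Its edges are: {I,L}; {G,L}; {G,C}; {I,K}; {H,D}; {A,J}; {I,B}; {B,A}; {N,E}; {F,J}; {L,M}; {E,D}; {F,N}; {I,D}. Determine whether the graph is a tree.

|V| = 14, |E| = 14.
Connected but with 14 > 13 edges, so it has a cycle and is not a tree.

No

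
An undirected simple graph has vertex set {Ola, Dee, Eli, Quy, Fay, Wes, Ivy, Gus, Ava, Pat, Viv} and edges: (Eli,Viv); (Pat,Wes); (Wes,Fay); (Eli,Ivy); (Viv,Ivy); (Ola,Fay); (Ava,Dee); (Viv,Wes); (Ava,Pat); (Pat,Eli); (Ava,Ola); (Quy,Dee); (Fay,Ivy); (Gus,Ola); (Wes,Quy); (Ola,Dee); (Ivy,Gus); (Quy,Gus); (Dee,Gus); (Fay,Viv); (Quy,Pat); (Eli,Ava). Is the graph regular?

Degrees: Ola:4, Dee:4, Eli:4, Quy:4, Fay:4, Wes:4, Ivy:4, Gus:4, Ava:4, Pat:4, Viv:4
Every vertex has degree 4, so the graph is 4-regular.

Yes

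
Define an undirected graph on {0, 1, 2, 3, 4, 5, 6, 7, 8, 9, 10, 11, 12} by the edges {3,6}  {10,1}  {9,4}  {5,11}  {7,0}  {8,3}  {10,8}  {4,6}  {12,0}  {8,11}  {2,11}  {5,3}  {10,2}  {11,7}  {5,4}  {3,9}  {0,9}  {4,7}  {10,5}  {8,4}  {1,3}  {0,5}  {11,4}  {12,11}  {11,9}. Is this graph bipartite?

No

The cycle 9-4-11-9 has length 3, which is odd, so the graph is not bipartite.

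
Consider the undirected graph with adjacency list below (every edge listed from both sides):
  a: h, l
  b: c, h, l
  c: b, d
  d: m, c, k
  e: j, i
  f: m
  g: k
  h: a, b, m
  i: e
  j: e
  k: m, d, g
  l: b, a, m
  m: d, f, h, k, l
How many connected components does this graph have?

2

Component: {e, i, j}
Component: {a, b, c, d, f, g, h, k, l, m}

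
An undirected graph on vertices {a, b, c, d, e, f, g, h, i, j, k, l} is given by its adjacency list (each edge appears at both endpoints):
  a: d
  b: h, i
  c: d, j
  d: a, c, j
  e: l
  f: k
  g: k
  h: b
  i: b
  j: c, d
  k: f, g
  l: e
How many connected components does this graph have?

4

Component: {e, l}
Component: {b, h, i}
Component: {f, g, k}
Component: {a, c, d, j}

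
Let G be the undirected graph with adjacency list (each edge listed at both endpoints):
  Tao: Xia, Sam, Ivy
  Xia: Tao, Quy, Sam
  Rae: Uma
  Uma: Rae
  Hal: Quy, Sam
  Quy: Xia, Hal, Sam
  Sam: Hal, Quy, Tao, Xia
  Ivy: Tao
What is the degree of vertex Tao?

Neighbors of Tao: Xia, Sam, Ivy.

3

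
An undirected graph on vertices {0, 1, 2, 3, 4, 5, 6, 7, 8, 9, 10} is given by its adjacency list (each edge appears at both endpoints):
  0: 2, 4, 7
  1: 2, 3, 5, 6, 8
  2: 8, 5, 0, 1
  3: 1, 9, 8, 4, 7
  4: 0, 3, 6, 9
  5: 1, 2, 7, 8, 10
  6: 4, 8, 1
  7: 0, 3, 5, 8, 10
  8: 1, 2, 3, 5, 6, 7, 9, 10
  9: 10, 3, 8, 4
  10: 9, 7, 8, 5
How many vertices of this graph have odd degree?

Degrees: 0:3, 1:5, 2:4, 3:5, 4:4, 5:5, 6:3, 7:5, 8:8, 9:4, 10:4
Odd-degree vertices: 0, 1, 3, 5, 6, 7.

6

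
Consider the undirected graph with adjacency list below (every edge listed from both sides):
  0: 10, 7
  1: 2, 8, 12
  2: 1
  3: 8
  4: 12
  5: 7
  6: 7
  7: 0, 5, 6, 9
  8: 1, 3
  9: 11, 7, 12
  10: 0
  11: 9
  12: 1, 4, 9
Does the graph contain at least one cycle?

No

|V| = 13, |E| = 12, number of components = 1.
A forest on 13 vertices with 1 component has exactly 12 edges, which matches — so no cycle.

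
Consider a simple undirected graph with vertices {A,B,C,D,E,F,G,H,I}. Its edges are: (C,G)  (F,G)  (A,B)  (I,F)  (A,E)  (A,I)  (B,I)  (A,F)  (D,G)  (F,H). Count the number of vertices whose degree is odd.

6

Degrees: A:4, B:2, C:1, D:1, E:1, F:4, G:3, H:1, I:3
Odd-degree vertices: C, D, E, G, H, I.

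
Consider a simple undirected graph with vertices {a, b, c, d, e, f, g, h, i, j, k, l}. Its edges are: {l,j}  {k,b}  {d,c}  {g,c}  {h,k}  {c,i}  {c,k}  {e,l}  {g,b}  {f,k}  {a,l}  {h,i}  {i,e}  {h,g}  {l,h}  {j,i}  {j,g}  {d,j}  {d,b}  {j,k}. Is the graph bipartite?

Yes

Partition the vertices as {d, g, i, k, l} vs {a, b, c, e, f, h, j}. Each listed edge has one endpoint in each part, so the graph is bipartite.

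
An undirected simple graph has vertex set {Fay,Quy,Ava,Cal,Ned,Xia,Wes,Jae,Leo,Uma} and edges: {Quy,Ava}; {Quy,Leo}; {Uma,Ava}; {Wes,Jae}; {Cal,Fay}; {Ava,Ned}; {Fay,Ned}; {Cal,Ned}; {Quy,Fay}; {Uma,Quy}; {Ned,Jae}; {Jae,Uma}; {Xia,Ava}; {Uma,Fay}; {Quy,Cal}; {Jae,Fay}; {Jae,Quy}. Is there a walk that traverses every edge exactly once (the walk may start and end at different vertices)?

No

Degrees: Fay:5, Quy:6, Ava:4, Cal:3, Ned:4, Xia:1, Wes:1, Jae:5, Leo:1, Uma:4
Odd-degree vertices: Fay, Cal, Xia, Wes, Jae, Leo (6 total).
An Eulerian trail requires 0 or 2 odd-degree vertices; here there are 6.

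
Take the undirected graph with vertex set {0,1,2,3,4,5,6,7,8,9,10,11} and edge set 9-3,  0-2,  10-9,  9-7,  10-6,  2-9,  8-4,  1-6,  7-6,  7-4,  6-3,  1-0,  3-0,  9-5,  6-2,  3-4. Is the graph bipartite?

Color {1, 2, 3, 5, 7, 8, 10, 11} black and {0, 4, 6, 9} white. No edge joins two same-colored vertices, so the graph is bipartite.

Yes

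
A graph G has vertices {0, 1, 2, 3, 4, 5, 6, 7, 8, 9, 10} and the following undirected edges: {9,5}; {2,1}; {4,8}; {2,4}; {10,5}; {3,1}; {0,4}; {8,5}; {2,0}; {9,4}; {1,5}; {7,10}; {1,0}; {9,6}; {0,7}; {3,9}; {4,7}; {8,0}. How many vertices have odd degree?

Degrees: 0:5, 1:4, 2:3, 3:2, 4:5, 5:4, 6:1, 7:3, 8:3, 9:4, 10:2
Odd-degree vertices: 0, 2, 4, 6, 7, 8.

6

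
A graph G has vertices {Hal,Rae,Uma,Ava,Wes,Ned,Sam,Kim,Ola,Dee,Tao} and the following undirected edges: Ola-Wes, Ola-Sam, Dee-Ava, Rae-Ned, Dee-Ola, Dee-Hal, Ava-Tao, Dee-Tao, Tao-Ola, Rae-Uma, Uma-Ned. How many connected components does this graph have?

Component: {Kim}
Component: {Rae, Uma, Ned}
Component: {Hal, Ava, Wes, Sam, Ola, Dee, Tao}

3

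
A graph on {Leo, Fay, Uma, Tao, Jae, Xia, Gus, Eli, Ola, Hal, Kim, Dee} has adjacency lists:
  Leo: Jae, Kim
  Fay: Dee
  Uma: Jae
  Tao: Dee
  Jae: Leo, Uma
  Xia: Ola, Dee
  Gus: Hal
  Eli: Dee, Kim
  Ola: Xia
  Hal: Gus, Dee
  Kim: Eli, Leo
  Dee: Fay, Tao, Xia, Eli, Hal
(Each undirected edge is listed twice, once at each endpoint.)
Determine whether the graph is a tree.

|V| = 12, |E| = 11.
Connected and |E| = |V| - 1, which characterizes a tree.

Yes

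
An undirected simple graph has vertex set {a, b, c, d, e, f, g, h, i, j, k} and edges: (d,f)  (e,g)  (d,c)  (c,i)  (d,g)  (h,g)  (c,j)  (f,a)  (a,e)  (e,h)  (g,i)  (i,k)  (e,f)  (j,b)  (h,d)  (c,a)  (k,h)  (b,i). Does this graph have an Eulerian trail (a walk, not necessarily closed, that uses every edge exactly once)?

Yes

Degrees: a:3, b:2, c:4, d:4, e:4, f:3, g:4, h:4, i:4, j:2, k:2
Odd-degree vertices: a, f (2 total).
The non-isolated vertices are connected and exactly 2 have odd degree, so an Eulerian trail exists (from a to f).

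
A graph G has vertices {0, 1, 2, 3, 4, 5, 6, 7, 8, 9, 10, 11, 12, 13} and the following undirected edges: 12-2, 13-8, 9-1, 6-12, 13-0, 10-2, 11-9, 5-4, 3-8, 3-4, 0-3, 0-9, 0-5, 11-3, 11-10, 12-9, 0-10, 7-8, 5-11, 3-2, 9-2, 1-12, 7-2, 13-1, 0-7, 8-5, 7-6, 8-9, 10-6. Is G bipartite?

No

9-12-2-9 is an odd cycle (length 3), and a bipartite graph can contain only even cycles.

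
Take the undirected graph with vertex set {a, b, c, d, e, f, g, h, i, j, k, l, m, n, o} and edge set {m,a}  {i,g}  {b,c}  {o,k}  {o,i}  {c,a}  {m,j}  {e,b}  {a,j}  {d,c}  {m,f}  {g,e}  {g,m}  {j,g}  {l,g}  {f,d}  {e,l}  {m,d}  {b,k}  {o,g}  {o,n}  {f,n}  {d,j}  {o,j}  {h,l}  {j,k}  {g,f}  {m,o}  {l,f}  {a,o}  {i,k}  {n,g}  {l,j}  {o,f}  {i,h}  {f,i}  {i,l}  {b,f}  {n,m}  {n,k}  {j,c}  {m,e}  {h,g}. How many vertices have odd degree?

Degrees: a:4, b:4, c:4, d:4, e:4, f:8, g:9, h:3, i:6, j:8, k:5, l:6, m:8, n:5, o:8
Odd-degree vertices: g, h, k, n.

4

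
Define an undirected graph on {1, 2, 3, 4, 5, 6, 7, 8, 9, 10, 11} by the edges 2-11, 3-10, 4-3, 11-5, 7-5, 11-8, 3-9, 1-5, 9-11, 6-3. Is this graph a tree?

|V| = 11, |E| = 10.
It is connected with exactly 10 edges, hence acyclic — it is a tree.

Yes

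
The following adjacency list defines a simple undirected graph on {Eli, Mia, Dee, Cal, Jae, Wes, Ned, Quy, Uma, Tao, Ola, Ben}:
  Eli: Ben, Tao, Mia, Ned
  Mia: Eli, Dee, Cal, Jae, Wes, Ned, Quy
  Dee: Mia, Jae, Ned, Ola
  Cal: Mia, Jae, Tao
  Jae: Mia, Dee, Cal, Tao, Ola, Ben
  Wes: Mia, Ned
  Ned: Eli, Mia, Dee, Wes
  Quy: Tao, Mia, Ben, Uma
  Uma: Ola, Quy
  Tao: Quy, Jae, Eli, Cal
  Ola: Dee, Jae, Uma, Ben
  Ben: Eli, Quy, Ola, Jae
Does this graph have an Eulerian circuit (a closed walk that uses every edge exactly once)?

No

Degrees: Eli:4, Mia:7, Dee:4, Cal:3, Jae:6, Wes:2, Ned:4, Quy:4, Uma:2, Tao:4, Ola:4, Ben:4
Vertices with odd degree: Mia, Cal. An Eulerian circuit requires all degrees even.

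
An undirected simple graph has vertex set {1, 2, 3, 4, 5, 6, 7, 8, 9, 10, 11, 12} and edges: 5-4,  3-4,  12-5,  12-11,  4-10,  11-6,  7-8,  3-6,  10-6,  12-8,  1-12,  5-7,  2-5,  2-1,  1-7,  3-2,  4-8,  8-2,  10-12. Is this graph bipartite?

Yes

Color {2, 4, 6, 7, 9, 12} black and {1, 3, 5, 8, 10, 11} white. No edge joins two same-colored vertices, so the graph is bipartite.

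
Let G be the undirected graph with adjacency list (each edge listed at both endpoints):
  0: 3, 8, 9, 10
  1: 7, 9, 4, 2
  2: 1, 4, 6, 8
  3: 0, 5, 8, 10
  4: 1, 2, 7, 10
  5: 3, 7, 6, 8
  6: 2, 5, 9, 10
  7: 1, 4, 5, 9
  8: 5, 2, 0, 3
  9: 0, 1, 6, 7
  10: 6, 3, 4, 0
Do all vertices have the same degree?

Yes

Degrees: 0:4, 1:4, 2:4, 3:4, 4:4, 5:4, 6:4, 7:4, 8:4, 9:4, 10:4
Every vertex has degree 4, so the graph is 4-regular.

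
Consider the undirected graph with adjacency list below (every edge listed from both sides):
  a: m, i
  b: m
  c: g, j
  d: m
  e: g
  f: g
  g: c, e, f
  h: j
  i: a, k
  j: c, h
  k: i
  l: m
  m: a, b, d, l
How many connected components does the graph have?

2

Component: {c, e, f, g, h, j}
Component: {a, b, d, i, k, l, m}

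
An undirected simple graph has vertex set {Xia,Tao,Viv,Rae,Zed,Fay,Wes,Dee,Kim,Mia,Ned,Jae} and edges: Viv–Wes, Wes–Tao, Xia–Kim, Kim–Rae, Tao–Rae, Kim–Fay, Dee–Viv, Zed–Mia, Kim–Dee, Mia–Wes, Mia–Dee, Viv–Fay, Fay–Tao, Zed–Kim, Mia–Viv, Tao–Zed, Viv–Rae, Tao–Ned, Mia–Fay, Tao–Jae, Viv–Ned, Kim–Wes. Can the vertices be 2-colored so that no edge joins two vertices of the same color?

Mia-Viv-Wes-Mia is an odd cycle (length 3), and a bipartite graph can contain only even cycles.

No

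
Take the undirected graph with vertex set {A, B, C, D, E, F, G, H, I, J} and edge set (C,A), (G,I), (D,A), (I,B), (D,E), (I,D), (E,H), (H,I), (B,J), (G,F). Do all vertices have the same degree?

No

Degrees: A:2, B:2, C:1, D:3, E:2, F:1, G:2, H:2, I:4, J:1
Degrees are not all equal (e.g. deg(C)=1 but deg(I)=4); not regular.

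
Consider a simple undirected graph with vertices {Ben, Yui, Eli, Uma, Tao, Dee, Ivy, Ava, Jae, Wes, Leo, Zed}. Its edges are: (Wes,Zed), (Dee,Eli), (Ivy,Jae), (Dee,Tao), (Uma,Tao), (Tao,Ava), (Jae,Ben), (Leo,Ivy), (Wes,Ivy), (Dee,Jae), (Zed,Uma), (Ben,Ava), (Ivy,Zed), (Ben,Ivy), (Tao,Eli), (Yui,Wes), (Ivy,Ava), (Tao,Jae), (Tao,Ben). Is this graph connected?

Starting from Ben and exploring outward reaches every vertex (Ben, Ava, Tao, Jae, Ivy, Dee, Eli, Uma, Wes, Leo, Zed, Yui); the graph is connected.

Yes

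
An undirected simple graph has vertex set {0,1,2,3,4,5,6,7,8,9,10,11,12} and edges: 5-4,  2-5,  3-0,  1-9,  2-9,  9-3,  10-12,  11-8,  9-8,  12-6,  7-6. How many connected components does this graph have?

2

Component: {6, 7, 10, 12}
Component: {0, 1, 2, 3, 4, 5, 8, 9, 11}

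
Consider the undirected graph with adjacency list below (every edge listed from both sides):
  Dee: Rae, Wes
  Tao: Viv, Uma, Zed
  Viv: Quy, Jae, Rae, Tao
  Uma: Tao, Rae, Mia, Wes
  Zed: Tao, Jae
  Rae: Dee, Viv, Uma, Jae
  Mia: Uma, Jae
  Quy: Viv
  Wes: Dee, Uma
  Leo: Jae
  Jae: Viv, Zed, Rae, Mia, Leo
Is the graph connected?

Yes

A breadth-first search from Dee visits Dee, Rae, Wes, Uma, Jae, Viv, Tao, Mia, Zed, Leo, Quy — all 11 vertices — so the graph is connected.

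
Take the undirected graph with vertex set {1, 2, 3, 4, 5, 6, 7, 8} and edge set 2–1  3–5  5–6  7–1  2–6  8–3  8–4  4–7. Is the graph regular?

Degrees: 1:2, 2:2, 3:2, 4:2, 5:2, 6:2, 7:2, 8:2
Every vertex has degree 2, so the graph is 2-regular.

Yes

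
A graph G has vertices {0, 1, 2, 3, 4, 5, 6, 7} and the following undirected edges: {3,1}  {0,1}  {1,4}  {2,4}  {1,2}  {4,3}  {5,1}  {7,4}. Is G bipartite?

No

3-1-4-3 is an odd cycle (length 3), and a bipartite graph can contain only even cycles.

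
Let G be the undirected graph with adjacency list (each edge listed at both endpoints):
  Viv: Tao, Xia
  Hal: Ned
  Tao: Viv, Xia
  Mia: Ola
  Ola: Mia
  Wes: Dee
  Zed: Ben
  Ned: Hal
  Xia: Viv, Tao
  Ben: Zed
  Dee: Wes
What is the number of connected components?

5

Component: {Hal, Ned}
Component: {Mia, Ola}
Component: {Wes, Dee}
Component: {Zed, Ben}
Component: {Viv, Tao, Xia}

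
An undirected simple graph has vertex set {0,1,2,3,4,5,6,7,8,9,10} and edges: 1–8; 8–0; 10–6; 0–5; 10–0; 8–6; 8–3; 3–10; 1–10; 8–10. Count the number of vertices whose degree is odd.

Degrees: 0:3, 1:2, 2:0, 3:2, 4:0, 5:1, 6:2, 7:0, 8:5, 9:0, 10:5
Odd-degree vertices: 0, 5, 8, 10.

4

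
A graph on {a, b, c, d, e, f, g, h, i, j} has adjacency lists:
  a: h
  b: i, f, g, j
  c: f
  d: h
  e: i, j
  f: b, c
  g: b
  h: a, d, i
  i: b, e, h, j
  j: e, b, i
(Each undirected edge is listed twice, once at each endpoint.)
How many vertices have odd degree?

6

Degrees: a:1, b:4, c:1, d:1, e:2, f:2, g:1, h:3, i:4, j:3
Odd-degree vertices: a, c, d, g, h, j.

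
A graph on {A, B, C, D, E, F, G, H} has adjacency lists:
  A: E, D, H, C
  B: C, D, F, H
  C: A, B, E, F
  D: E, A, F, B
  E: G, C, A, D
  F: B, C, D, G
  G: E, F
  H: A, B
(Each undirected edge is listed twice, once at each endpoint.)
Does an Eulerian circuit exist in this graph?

Yes

Degrees: A:4, B:4, C:4, D:4, E:4, F:4, G:2, H:2
Every vertex has even degree and the edges form a single connected piece, so an Eulerian circuit exists.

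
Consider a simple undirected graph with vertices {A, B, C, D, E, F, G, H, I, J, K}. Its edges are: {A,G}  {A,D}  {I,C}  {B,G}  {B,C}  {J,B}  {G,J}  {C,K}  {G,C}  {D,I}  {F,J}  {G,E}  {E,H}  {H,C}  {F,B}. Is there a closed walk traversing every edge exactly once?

No

Degrees: A:2, B:4, C:5, D:2, E:2, F:2, G:5, H:2, I:2, J:3, K:1
C, G, J, K have odd degree; an Eulerian circuit needs every degree to be even, so none exists.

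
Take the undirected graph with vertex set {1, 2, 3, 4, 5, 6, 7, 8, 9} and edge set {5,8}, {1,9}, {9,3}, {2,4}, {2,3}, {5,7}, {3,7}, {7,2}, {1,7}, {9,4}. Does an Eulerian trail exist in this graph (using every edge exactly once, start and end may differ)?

Degrees: 1:2, 2:3, 3:3, 4:2, 5:2, 6:0, 7:4, 8:1, 9:3
Odd-degree vertices: 2, 3, 8, 9 (4 total).
An Eulerian trail requires 0 or 2 odd-degree vertices; here there are 4.

No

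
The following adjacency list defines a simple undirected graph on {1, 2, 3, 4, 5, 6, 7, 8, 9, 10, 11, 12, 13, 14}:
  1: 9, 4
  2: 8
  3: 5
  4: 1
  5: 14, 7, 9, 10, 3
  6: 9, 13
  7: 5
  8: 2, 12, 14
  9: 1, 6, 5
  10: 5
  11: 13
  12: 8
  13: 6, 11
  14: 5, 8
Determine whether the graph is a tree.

Yes

The graph has 14 vertices and 13 edges.
It is connected with exactly 13 edges, hence acyclic — it is a tree.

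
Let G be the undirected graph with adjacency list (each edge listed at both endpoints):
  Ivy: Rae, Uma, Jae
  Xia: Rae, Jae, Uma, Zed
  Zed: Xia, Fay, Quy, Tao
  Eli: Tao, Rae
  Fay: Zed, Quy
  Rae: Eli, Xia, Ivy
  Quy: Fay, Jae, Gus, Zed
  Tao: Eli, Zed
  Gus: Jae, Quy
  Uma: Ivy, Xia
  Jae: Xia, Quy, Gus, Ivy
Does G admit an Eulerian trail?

Degrees: Ivy:3, Xia:4, Zed:4, Eli:2, Fay:2, Rae:3, Quy:4, Tao:2, Gus:2, Uma:2, Jae:4
Odd-degree vertices: Ivy, Rae (2 total).
With 2 odd-degree vertices and all edges in one connected piece, an Eulerian trail exists (from Ivy to Rae).

Yes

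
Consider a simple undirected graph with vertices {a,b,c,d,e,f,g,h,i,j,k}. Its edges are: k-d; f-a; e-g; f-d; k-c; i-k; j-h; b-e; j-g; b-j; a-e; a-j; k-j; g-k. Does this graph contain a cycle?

The graph has 11 vertices, 14 edges, and 1 connected component.
Since 14 > 11 - 1, a cycle must exist; for instance a-j-k-d-f-a.

Yes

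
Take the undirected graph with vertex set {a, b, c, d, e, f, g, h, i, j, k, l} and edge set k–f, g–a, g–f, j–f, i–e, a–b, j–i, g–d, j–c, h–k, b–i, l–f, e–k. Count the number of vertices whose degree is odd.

Degrees: a:2, b:2, c:1, d:1, e:2, f:4, g:3, h:1, i:3, j:3, k:3, l:1
Odd-degree vertices: c, d, g, h, i, j, k, l.

8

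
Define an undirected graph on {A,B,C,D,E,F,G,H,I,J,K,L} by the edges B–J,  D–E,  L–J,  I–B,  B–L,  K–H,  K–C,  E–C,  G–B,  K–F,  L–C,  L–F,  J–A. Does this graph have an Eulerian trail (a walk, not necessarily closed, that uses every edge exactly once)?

No

Degrees: A:1, B:4, C:3, D:1, E:2, F:2, G:1, H:1, I:1, J:3, K:3, L:4
Odd-degree vertices: A, C, D, G, H, I, J, K (8 total).
An Eulerian trail requires 0 or 2 odd-degree vertices; here there are 8.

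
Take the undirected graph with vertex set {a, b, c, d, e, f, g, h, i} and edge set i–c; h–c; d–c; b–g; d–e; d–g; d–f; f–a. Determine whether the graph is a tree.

The graph has 9 vertices and 8 edges.
Connected and |E| = |V| - 1, which characterizes a tree.

Yes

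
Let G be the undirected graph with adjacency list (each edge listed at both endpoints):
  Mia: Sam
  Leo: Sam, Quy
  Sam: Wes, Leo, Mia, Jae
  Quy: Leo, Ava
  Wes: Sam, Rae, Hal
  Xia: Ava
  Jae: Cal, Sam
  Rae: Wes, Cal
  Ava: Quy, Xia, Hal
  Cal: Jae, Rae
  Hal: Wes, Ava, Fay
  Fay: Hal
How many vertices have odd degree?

Degrees: Mia:1, Leo:2, Sam:4, Quy:2, Wes:3, Xia:1, Jae:2, Rae:2, Ava:3, Cal:2, Hal:3, Fay:1
Odd-degree vertices: Mia, Wes, Xia, Ava, Hal, Fay.

6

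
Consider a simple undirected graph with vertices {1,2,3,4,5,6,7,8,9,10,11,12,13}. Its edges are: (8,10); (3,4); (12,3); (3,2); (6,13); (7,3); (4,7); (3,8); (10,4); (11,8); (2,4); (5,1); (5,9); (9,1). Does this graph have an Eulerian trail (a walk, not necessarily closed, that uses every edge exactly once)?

No

Degrees: 1:2, 2:2, 3:5, 4:4, 5:2, 6:1, 7:2, 8:3, 9:2, 10:2, 11:1, 12:1, 13:1
Odd-degree vertices: 3, 6, 8, 11, 12, 13 (6 total).
With 6 odd-degree vertices (more than two), no single trail can use every edge.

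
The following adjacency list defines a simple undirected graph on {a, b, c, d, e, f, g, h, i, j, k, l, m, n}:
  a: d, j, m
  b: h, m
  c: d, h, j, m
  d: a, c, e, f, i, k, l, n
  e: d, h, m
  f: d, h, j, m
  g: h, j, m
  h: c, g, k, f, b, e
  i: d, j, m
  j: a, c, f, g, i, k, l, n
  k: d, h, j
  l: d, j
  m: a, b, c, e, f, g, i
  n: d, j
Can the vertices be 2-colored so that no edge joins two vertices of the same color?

Color {d, h, j, m} black and {a, b, c, e, f, g, i, k, l, n} white. No edge joins two same-colored vertices, so the graph is bipartite.

Yes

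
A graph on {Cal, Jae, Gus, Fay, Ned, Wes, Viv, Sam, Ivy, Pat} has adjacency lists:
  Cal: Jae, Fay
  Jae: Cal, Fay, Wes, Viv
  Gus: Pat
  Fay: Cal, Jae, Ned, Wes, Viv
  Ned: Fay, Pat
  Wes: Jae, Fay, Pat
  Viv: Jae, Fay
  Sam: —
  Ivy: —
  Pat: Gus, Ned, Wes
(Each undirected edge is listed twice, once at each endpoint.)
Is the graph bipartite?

Jae-Fay-Wes-Jae is an odd cycle (length 3), and a bipartite graph can contain only even cycles.

No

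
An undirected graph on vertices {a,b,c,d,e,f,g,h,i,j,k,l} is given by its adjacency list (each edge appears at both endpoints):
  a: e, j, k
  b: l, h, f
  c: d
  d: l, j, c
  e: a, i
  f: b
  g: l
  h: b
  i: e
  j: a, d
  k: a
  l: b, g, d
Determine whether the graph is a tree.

Yes

|V| = 12, |E| = 11.
It is connected with exactly 11 edges, hence acyclic — it is a tree.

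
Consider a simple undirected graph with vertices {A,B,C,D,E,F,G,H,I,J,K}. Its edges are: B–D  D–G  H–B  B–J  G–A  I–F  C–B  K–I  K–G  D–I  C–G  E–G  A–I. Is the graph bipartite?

Yes

A valid 2-coloring puts {B, G, I} on one side and {A, C, D, E, F, H, J, K} on the other; every edge crosses between the two sides.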